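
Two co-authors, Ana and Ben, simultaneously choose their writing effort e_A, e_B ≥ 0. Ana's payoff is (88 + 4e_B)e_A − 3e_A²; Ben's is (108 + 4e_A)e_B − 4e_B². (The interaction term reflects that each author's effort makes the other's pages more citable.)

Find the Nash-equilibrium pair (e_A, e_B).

35.5, 31.25

Expanding Ana's payoff: 88e_A + 4e_Be_A − 3e_A².
∂π/∂e_A = 88 + 4e_B − 6e_A = 0, so e_A = 44/3 + (2/3)e_B.
Likewise for Ben: e_B = 13.5 + 0.5e_A.
Plugging e_B into Ana's best response: e_A = 44/3 + (2/3)(13.5 + 0.5e_A) ⇒ (2/3)e_A = 71/3, so e_A = 35.5.
Then e_B = 13.5 + 0.5·35.5 = 31.25.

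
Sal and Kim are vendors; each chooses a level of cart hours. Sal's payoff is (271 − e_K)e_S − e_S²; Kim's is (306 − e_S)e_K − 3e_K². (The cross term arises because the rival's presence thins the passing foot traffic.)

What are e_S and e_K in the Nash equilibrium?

120, 31

Expanding Sal's payoff: 271e_S − e_Ke_S − e_S².
∂π/∂e_S = 271 − e_K − 2e_S = 0, so e_S = 135.5 − 0.5e_K.
Likewise for Kim: e_K = 51 − (1/6)e_S.
Plugging e_K into Sal's best response: e_S = 135.5 − 0.5(51 − (1/6)e_S) ⇒ (11/12)e_S = 110, so e_S = 120.
Then e_K = 51 − (1/6)·120 = 31.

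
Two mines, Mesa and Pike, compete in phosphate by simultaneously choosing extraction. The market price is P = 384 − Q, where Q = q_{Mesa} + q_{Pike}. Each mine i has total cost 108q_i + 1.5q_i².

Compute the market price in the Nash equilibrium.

Mine Mesa's profit: π = q_{Mesa}(384 − (q_{Mesa} + q_{Pike})) − 108q_{Mesa} − 1.5q_{Mesa}².
∂π/∂q_{Mesa} = 276 − 5q_{Mesa} − q_{Pike} = 0, so q_{Mesa} = 55.2 − 0.2q_{Pike}.
The game is symmetric, so in equilibrium q_{Pike} = q_{Mesa}: the reaction function gives 1.2q_{Mesa} = 55.2, hence q_{Mesa} = 46.
Equilibrium price: P = 384 − 92 = 292.

292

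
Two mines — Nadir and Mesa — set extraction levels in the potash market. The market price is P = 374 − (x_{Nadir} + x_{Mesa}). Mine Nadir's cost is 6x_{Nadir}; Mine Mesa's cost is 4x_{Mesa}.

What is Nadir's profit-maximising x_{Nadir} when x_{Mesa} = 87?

140.5

Mine Nadir's profit: π = x_{Nadir}(374 − (x_{Nadir} + x_{Mesa})) − 6x_{Nadir}.
∂π/∂x_{Nadir} = 368 − 2x_{Nadir} − x_{Mesa} = 0, so x_{Nadir} = 184 − 0.5x_{Mesa}.
At x_{Mesa} = 87: x_{Nadir} = 184 − 0.5·87 = 140.5.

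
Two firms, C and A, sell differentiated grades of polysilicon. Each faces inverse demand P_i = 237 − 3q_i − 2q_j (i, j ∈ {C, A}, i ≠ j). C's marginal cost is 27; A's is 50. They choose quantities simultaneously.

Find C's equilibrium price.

Firm C's profit: π = q_C(237 − 3q_C − 2q_A) − 27q_C.
∂π/∂q_C = 210 − 6q_C − 2q_A = 0 ⇒ q_C = 35 − (1/3)q_A.
Similarly q_A = 187/6 − (1/3)q_C.
Substituting the second reaction function into the first: q_C = 35 − (1/3)(187/6 − (1/3)q_C), which gives (8/9)q_C = 443/18 ⇒ q_C = 27.6875.
Then q_A = 187/6 − (1/3)·27.6875 = 21.9375.
P_C = 237 − 3·27.6875 − 2·21.9375 = 110.0625.

110.0625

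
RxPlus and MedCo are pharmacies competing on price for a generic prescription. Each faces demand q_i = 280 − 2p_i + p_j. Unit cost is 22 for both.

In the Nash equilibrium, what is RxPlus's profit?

14792

RxPlus's profit: π = (p_{RxPlus} − 22)(280 − 2p_{RxPlus} + p_{MedCo}).
∂π/∂p_{RxPlus} = 324 − 4p_{RxPlus} + p_{MedCo} = 0 ⇒ p_{RxPlus} = 81 + 0.25p_{MedCo}.
By symmetry p_{MedCo} = p_{RxPlus}; substituting into the reaction function, 0.75p_{RxPlus} = 81 and p_{RxPlus} = 108.
q_{RxPlus} = 280 − 2·108 + 108 = 172.
Profit = (108 − 22)·172 = 14792.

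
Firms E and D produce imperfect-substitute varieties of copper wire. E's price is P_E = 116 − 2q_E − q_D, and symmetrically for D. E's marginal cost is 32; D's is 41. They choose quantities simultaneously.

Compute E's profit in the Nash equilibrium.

Firm E's profit: π = q_E(116 − 2q_E − q_D) − 32q_E.
∂π/∂q_E = 84 − 4q_E − q_D = 0 ⇒ q_E = 21 − 0.25q_D.
Similarly q_D = 18.75 − 0.25q_E.
Solving the two reaction functions simultaneously: (1 − (−0.25)(−0.25))q_E = 21 − 0.25·18.75, so 0.9375q_E = 16.3125 and q_E = 17.4.
Then q_D = 18.75 − 0.25·17.4 = 14.4.
P_E = 116 − 2·17.4 − 14.4 = 66.8.
Profit = (66.8 − 32)·17.4 = 605.52.

605.52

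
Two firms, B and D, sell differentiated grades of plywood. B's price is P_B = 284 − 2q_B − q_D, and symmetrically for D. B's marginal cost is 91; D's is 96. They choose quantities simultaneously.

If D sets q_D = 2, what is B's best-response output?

47.75

Firm B's profit: π = q_B(284 − 2q_B − q_D) − 91q_B.
∂π/∂q_B = 193 − 4q_B − q_D = 0 ⇒ q_B = 48.25 − 0.25q_D.
At q_D = 2: q_B = 48.25 − 0.25·2 = 47.75.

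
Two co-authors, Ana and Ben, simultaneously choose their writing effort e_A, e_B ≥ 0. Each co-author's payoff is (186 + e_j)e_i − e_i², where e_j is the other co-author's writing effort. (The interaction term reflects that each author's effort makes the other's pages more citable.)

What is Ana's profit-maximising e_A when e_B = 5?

Ana's payoff is (186 + e_B)e_A − e_A².
∂π/∂e_A = 186 + e_B − 2e_A = 0, so e_A = 93 + 0.5e_B.
At e_B = 5: e_A = 93 + 0.5·5 = 95.5.

95.5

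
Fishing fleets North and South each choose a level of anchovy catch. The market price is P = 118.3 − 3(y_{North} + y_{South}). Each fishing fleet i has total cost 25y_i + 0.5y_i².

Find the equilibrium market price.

62.32

Fishing fleet North's profit: π = y_{North}(118.3 − 3(y_{North} + y_{South})) − 25y_{North} − 0.5y_{North}².
∂π/∂y_{North} = 93.3 − 7y_{North} − 3y_{South} = 0, so y_{North} = 933/70 − (3/7)y_{South}.
Setting y_{North} = y_{South} in the reaction function: y_{North} = 933/70 − (3/7)y_{North}, so y_{North} = (933/70) / (10/7) = 9.33.
Equilibrium price: P = 118.3 − 3·18.66 = 62.32.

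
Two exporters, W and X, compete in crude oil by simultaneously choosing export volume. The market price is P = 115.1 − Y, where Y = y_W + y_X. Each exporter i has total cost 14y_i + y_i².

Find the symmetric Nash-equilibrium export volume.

20.22

Exporter W's profit: π = y_W(115.1 − (y_W + y_X)) − 14y_W − y_W².
∂π/∂y_W = 101.1 − 4y_W − y_X = 0, so y_W = 25.275 − 0.25y_X.
Setting y_W = y_X in the reaction function: y_W = 25.275 − 0.25y_W, so y_W = 25.275 / 1.25 = 20.22.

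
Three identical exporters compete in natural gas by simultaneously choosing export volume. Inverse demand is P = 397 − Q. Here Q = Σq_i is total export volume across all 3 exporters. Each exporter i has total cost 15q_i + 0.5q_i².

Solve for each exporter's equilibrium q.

A representative exporter's profit is π_i = q_i(397 − Q) − 15q_i − 0.5q_i², with Q = q_i + Σ_{j≠i} q_j.
First-order condition: 382 − 3q_i − Σ_{j≠i} q_j = 0.
With identical exporters, set every q_j = q: then 382 − 3q − 2q = 0, i.e. q = 382/5 = 76.4.

76.4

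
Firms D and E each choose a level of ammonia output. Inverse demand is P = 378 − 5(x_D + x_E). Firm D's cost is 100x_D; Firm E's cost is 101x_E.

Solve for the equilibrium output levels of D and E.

Firm D's profit: π = x_D(378 − 5(x_D + x_E)) − 100x_D.
∂π/∂x_D = 278 − 10x_D − 5x_E = 0, so x_D = 27.8 − 0.5x_E.
By the same steps for E: x_E = 27.7 − 0.5x_D.
Substituting the second reaction function into the first: x_D = 27.8 − 0.5(27.7 − 0.5x_D), which gives 0.75x_D = 13.95 ⇒ x_D = 18.6.
Then x_E = 27.7 − 0.5·18.6 = 18.4.

18.6, 18.4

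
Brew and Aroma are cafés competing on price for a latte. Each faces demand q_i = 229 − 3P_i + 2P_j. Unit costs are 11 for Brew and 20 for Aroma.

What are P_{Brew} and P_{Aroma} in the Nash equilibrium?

Brew's profit: π = (P_{Brew} − 11)(229 − 3P_{Brew} + 2P_{Aroma}).
∂π/∂P_{Brew} = 262 − 6P_{Brew} + 2P_{Aroma} = 0 ⇒ P_{Brew} = 131/3 + (1/3)P_{Aroma}.
Similarly P_{Aroma} = 289/6 + (1/3)P_{Brew}.
Solving the two reaction functions simultaneously: (1 − (1/3)(1/3))P_{Brew} = 131/3 + (1/3)·(289/6), so (8/9)P_{Brew} = 1075/18 and P_{Brew} = 67.1875.
Then P_{Aroma} = 289/6 + (1/3)·67.1875 = 70.5625.

67.1875, 70.5625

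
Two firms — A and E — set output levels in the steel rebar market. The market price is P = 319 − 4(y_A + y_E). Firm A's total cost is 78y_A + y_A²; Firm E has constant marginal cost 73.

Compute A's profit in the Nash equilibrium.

Firm A's profit: π = y_A(319 − 4(y_A + y_E)) − 78y_A − y_A².
∂π/∂y_A = 241 − 10y_A − 4y_E = 0, so y_A = 24.1 − 0.4y_E.
For E: ∂π/∂y_E = 246 − 8y_E − 4y_A = 0 ⇒ y_E = 30.75 − 0.5y_A.
Plugging y_E into A's best response: y_A = 24.1 − 0.4(30.75 − 0.5y_A) ⇒ 0.8y_A = 11.8, so y_A = 14.75.
Then y_E = 30.75 − 0.5·14.75 = 23.375.
Price P = 319 − 4·38.125 = 166.5.
A's profit: (166.5 − 78)·14.75 − (14.75)² = 1087.8125.

1087.8125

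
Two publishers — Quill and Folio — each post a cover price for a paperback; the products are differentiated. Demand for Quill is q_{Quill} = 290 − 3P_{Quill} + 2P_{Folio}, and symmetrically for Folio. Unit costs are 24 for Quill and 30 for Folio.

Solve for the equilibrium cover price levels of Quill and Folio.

91.625, 93.875

Quill's profit: π = (P_{Quill} − 24)(290 − 3P_{Quill} + 2P_{Folio}).
∂π/∂P_{Quill} = 362 − 6P_{Quill} + 2P_{Folio} = 0 ⇒ P_{Quill} = 181/3 + (1/3)P_{Folio}.
Similarly P_{Folio} = 190/3 + (1/3)P_{Quill}.
Substituting the second reaction function into the first: P_{Quill} = 181/3 + (1/3)(190/3 + (1/3)P_{Quill}), which gives (8/9)P_{Quill} = 733/9 ⇒ P_{Quill} = 91.625.
Then P_{Folio} = 190/3 + (1/3)·91.625 = 93.875.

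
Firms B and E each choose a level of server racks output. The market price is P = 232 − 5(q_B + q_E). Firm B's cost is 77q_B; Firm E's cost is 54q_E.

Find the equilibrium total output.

22.2

Firm B's profit: π = q_B(232 − 5(q_B + q_E)) − 77q_B.
∂π/∂q_B = 155 − 10q_B − 5q_E = 0, so q_B = 15.5 − 0.5q_E.
By the same steps for E: q_E = 17.8 − 0.5q_B.
Plugging q_E into B's best response: q_B = 15.5 − 0.5(17.8 − 0.5q_B) ⇒ 0.75q_B = 6.6, so q_B = 8.8.
Then q_E = 17.8 − 0.5·8.8 = 13.4.
Total output: 8.8 + 13.4 = 22.2.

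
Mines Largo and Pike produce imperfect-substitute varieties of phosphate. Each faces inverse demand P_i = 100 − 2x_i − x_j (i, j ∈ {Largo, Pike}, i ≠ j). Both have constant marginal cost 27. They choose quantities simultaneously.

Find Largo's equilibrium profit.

426.32

Mine Largo's profit: π = x_{Largo}(100 − 2x_{Largo} − x_{Pike}) − 27x_{Largo}.
∂π/∂x_{Largo} = 73 − 4x_{Largo} − x_{Pike} = 0 ⇒ x_{Largo} = 18.25 − 0.25x_{Pike}.
The game is symmetric, so in equilibrium x_{Pike} = x_{Largo}: the reaction function gives 1.25x_{Largo} = 18.25, hence x_{Largo} = 14.6.
P_{Largo} = 100 − 2·14.6 − 14.6 = 56.2.
Profit = (56.2 − 27)·14.6 = 426.32.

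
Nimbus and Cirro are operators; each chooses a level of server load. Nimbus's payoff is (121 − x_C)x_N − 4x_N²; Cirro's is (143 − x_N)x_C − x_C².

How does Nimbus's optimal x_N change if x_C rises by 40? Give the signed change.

Expanding Nimbus's payoff: 121x_N − x_Cx_N − 4x_N².
∂π/∂x_N = 121 − x_C − 8x_N = 0, so x_N = 15.125 − 0.125x_C.
The reaction-function slope is −0.125, so a 40-unit rise in x_C moves x_N by −0.125 × 40 = −5. Nimbus's best response falls — the actions are strategic substitutes.

-5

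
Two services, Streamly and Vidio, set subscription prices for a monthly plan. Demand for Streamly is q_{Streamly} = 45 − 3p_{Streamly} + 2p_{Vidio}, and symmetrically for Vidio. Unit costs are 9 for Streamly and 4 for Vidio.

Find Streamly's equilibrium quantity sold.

Streamly's profit: π = (p_{Streamly} − 9)(45 − 3p_{Streamly} + 2p_{Vidio}).
∂π/∂p_{Streamly} = 72 − 6p_{Streamly} + 2p_{Vidio} = 0 ⇒ p_{Streamly} = 12 + (1/3)p_{Vidio}.
Similarly p_{Vidio} = 9.5 + (1/3)p_{Streamly}.
Solving the two reaction functions simultaneously: (1 − (1/3)(1/3))p_{Streamly} = 12 + (1/3)·9.5, so (8/9)p_{Streamly} = 91/6 and p_{Streamly} = 17.0625.
Then p_{Vidio} = 9.5 + (1/3)·17.0625 = 15.1875.
q_{Streamly} = 45 − 3·17.0625 + 2·15.1875 = 24.1875.

24.1875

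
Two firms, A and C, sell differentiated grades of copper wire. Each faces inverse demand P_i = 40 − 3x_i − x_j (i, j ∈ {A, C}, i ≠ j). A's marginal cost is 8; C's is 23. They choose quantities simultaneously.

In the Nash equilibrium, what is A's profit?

Firm A's profit: π = x_A(40 − 3x_A − x_C) − 8x_A.
∂π/∂x_A = 32 − 6x_A − x_C = 0 ⇒ x_A = 16/3 − (1/6)x_C.
Similarly x_C = 17/6 − (1/6)x_A.
Plugging x_C into A's best response: x_A = 16/3 − (1/6)(17/6 − (1/6)x_A) ⇒ (35/36)x_A = 175/36, so x_A = 5.
Then x_C = 17/6 − (1/6)·5 = 2.
P_A = 40 − 3·5 − 2 = 23.
Profit = (23 − 8)·5 = 75.

75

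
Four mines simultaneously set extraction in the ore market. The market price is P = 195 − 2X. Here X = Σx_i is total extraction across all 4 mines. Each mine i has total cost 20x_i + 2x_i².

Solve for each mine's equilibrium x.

12.5

A representative mine's profit is π_i = x_i(195 − 2X) − 20x_i − 2x_i², with X = x_i + Σ_{j≠i} x_j.
First-order condition: 175 − 8x_i − 2Σ_{j≠i} x_j = 0.
Imposing symmetry (x_j = x for all j) turns Σ_{j≠i} x_j into 3x, so 175 = 14x and x = 12.5.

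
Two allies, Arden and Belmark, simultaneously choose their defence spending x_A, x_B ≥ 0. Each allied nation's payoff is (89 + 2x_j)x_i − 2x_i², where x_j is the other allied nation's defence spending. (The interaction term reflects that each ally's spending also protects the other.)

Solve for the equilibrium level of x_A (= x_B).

44.5

Arden's payoff is (89 + 2x_B)x_A − 2x_A².
∂π/∂x_A = 89 + 2x_B − 4x_A = 0, so x_A = 22.25 + 0.5x_B.
The game is symmetric, so in equilibrium x_B = x_A: the reaction function gives 0.5x_A = 22.25, hence x_A = 44.5.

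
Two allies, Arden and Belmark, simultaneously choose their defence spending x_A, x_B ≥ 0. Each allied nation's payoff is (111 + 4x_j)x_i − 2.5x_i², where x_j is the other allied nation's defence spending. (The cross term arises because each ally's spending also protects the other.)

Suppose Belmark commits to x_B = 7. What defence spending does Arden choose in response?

27.8

Arden's payoff is (111 + 4x_B)x_A − 2.5x_A².
∂π/∂x_A = 111 + 4x_B − 5x_A = 0, so x_A = 22.2 + 0.8x_B.
At x_B = 7: x_A = 22.2 + 0.8·7 = 27.8.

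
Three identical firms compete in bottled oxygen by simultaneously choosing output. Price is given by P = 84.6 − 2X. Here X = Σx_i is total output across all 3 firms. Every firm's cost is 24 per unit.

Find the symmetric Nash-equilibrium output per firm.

A representative firm's profit is π_i = x_i(84.6 − 2X) − 24x_i, with X = x_i + Σ_{j≠i} x_j.
First-order condition: 60.6 − 4x_i − 2Σ_{j≠i} x_j = 0.
With identical firms, set every x_j = x: then 60.6 − 4x − 4x = 0, i.e. x = 60.6/8 = 7.575.

7.575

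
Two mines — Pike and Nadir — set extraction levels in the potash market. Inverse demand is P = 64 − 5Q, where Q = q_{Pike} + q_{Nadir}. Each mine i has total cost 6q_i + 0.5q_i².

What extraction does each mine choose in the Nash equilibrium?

3.625

Mine Pike's profit: π = q_{Pike}(64 − 5(q_{Pike} + q_{Nadir})) − 6q_{Pike} − 0.5q_{Pike}².
∂π/∂q_{Pike} = 58 − 11q_{Pike} − 5q_{Nadir} = 0, so q_{Pike} = 58/11 − (5/11)q_{Nadir}.
By symmetry q_{Nadir} = q_{Pike}; substituting into the reaction function, (16/11)q_{Pike} = 58/11 and q_{Pike} = 3.625.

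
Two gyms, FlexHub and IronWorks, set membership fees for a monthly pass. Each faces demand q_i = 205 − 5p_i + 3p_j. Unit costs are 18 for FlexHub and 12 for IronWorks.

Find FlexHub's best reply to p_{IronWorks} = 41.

41.8

FlexHub's profit: π = (p_{FlexHub} − 18)(205 − 5p_{FlexHub} + 3p_{IronWorks}).
∂π/∂p_{FlexHub} = 295 − 10p_{FlexHub} + 3p_{IronWorks} = 0 ⇒ p_{FlexHub} = 29.5 + 0.3p_{IronWorks}.
At p_{IronWorks} = 41: p_{FlexHub} = 29.5 + 0.3·41 = 41.8.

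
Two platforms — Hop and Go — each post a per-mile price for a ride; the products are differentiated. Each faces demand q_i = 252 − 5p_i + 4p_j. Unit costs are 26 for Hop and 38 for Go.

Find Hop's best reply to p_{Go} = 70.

Hop's profit: π = (p_{Hop} − 26)(252 − 5p_{Hop} + 4p_{Go}).
∂π/∂p_{Hop} = 382 − 10p_{Hop} + 4p_{Go} = 0 ⇒ p_{Hop} = 38.2 + 0.4p_{Go}.
At p_{Go} = 70: p_{Hop} = 38.2 + 0.4·70 = 66.2.

66.2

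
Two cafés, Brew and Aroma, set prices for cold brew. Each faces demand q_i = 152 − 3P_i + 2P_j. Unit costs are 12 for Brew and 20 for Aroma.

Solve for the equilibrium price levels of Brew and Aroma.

Brew's profit: π = (P_{Brew} − 12)(152 − 3P_{Brew} + 2P_{Aroma}).
∂π/∂P_{Brew} = 188 − 6P_{Brew} + 2P_{Aroma} = 0 ⇒ P_{Brew} = 94/3 + (1/3)P_{Aroma}.
Similarly P_{Aroma} = 106/3 + (1/3)P_{Brew}.
Substituting the second reaction function into the first: P_{Brew} = 94/3 + (1/3)(106/3 + (1/3)P_{Brew}), which gives (8/9)P_{Brew} = 388/9 ⇒ P_{Brew} = 48.5.
Then P_{Aroma} = 106/3 + (1/3)·48.5 = 51.5.

48.5, 51.5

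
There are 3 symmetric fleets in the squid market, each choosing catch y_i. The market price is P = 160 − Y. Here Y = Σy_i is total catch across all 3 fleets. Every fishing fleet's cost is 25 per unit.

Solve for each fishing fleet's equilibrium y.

33.75

A representative fishing fleet's profit is π_i = y_i(160 − Y) − 25y_i, with Y = y_i + Σ_{j≠i} y_j.
First-order condition: 135 − 2y_i − Σ_{j≠i} y_j = 0.
With identical fishing fleets, set every y_j = y: then 135 − 2y − 2y = 0, i.e. y = 135/4 = 33.75.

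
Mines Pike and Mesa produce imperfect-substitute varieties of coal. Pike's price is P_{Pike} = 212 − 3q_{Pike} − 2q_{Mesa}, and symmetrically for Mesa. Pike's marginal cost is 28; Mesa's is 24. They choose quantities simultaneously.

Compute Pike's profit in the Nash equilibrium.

1552.6875

Mine Pike's profit: π = q_{Pike}(212 − 3q_{Pike} − 2q_{Mesa}) − 28q_{Pike}.
∂π/∂q_{Pike} = 184 − 6q_{Pike} − 2q_{Mesa} = 0 ⇒ q_{Pike} = 92/3 − (1/3)q_{Mesa}.
Similarly q_{Mesa} = 94/3 − (1/3)q_{Pike}.
Solving the two reaction functions simultaneously: (1 − (−1/3)(−1/3))q_{Pike} = 92/3 − (1/3)·(94/3), so (8/9)q_{Pike} = 182/9 and q_{Pike} = 22.75.
Then q_{Mesa} = 94/3 − (1/3)·22.75 = 23.75.
P_{Pike} = 212 − 3·22.75 − 2·23.75 = 96.25.
Profit = (96.25 − 28)·22.75 = 1552.6875.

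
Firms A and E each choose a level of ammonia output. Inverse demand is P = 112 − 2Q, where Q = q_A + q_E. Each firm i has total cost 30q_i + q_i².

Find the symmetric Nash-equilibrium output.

Firm A's profit: π = q_A(112 − 2(q_A + q_E)) − 30q_A − q_A².
∂π/∂q_A = 82 − 6q_A − 2q_E = 0, so q_A = 41/3 − (1/3)q_E.
The game is symmetric, so in equilibrium q_E = q_A: the reaction function gives (4/3)q_A = 41/3, hence q_A = 10.25.

10.25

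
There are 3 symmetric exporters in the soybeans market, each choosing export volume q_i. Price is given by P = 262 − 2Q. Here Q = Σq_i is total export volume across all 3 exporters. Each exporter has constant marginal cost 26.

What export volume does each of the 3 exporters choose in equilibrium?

A representative exporter's profit is π_i = q_i(262 − 2Q) − 26q_i, with Q = q_i + Σ_{j≠i} q_j.
First-order condition: 236 − 4q_i − 2Σ_{j≠i} q_j = 0.
With identical exporters, set every q_j = q: then 236 − 4q − 4q = 0, i.e. q = 236/8 = 29.5.

29.5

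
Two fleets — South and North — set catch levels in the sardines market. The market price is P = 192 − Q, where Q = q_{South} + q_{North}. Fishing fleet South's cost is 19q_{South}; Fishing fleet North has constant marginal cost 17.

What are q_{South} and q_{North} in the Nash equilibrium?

57, 59

Fishing fleet South's profit: π = q_{South}(192 − (q_{South} + q_{North})) − 19q_{South}.
∂π/∂q_{South} = 173 − 2q_{South} − q_{North} = 0, so q_{South} = 86.5 − 0.5q_{North}.
By the same steps for North: q_{North} = 87.5 − 0.5q_{South}.
Substituting the second reaction function into the first: q_{South} = 86.5 − 0.5(87.5 − 0.5q_{South}), which gives 0.75q_{South} = 42.75 ⇒ q_{South} = 57.
Then q_{North} = 87.5 − 0.5·57 = 59.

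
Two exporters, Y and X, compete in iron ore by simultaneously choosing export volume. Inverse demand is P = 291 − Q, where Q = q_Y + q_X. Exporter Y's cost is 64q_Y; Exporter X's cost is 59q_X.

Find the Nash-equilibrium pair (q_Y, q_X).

Exporter Y's profit: π = q_Y(291 − (q_Y + q_X)) − 64q_Y.
∂π/∂q_Y = 227 − 2q_Y − q_X = 0, so q_Y = 113.5 − 0.5q_X.
By the same steps for X: q_X = 116 − 0.5q_Y.
Solving the two reaction functions simultaneously: (1 − (−0.5)(−0.5))q_Y = 113.5 − 0.5·116, so 0.75q_Y = 55.5 and q_Y = 74.
Then q_X = 116 − 0.5·74 = 79.

74, 79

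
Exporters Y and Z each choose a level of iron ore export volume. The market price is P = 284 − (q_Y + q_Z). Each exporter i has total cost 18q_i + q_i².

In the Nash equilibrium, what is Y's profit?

Exporter Y's profit: π = q_Y(284 − (q_Y + q_Z)) − 18q_Y − q_Y².
∂π/∂q_Y = 266 − 4q_Y − q_Z = 0, so q_Y = 66.5 − 0.25q_Z.
Setting q_Y = q_Z in the reaction function: q_Y = 66.5 − 0.25q_Y, so q_Y = 66.5 / 1.25 = 53.2.
Price P = 284 − 106.4 = 177.6.
Y's profit: (177.6 − 18)·53.2 − (53.2)² = 5660.48.

5660.48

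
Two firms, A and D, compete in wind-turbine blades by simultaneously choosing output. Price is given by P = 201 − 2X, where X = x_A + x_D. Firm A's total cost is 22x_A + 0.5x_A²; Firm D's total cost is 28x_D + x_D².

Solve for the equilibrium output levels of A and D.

Firm A's profit: π = x_A(201 − 2(x_A + x_D)) − 22x_A − 0.5x_A².
∂π/∂x_A = 179 − 5x_A − 2x_D = 0, so x_A = 35.8 − 0.4x_D.
For D: ∂π/∂x_D = 173 − 6x_D − 2x_A = 0 ⇒ x_D = 173/6 − (1/3)x_A.
Substituting the second reaction function into the first: x_A = 35.8 − 0.4(173/6 − (1/3)x_A), which gives (13/15)x_A = 364/15 ⇒ x_A = 28.
Then x_D = 173/6 − (1/3)·28 = 19.5.

28, 19.5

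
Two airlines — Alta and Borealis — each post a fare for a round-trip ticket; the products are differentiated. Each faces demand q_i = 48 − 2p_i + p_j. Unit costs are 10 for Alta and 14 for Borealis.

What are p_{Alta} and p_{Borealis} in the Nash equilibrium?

23.2, 24.8

Alta's profit: π = (p_{Alta} − 10)(48 − 2p_{Alta} + p_{Borealis}).
∂π/∂p_{Alta} = 68 − 4p_{Alta} + p_{Borealis} = 0 ⇒ p_{Alta} = 17 + 0.25p_{Borealis}.
Similarly p_{Borealis} = 19 + 0.25p_{Alta}.
Substituting the second reaction function into the first: p_{Alta} = 17 + 0.25(19 + 0.25p_{Alta}), which gives 0.9375p_{Alta} = 21.75 ⇒ p_{Alta} = 23.2.
Then p_{Borealis} = 19 + 0.25·23.2 = 24.8.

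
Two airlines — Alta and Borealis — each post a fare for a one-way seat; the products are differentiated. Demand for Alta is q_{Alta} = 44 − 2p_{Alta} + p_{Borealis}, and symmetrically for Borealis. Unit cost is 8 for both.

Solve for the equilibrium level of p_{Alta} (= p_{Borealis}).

Alta's profit: π = (p_{Alta} − 8)(44 − 2p_{Alta} + p_{Borealis}).
∂π/∂p_{Alta} = 60 − 4p_{Alta} + p_{Borealis} = 0 ⇒ p_{Alta} = 15 + 0.25p_{Borealis}.
By symmetry p_{Borealis} = p_{Alta}; substituting into the reaction function, 0.75p_{Alta} = 15 and p_{Alta} = 20.

20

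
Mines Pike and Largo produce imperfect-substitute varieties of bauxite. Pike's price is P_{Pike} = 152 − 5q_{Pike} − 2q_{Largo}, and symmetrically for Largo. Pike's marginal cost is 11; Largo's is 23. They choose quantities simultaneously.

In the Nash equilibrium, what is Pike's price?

71

Mine Pike's profit: π = q_{Pike}(152 − 5q_{Pike} − 2q_{Largo}) − 11q_{Pike}.
∂π/∂q_{Pike} = 141 − 10q_{Pike} − 2q_{Largo} = 0 ⇒ q_{Pike} = 14.1 − 0.2q_{Largo}.
Similarly q_{Largo} = 12.9 − 0.2q_{Pike}.
Substituting the second reaction function into the first: q_{Pike} = 14.1 − 0.2(12.9 − 0.2q_{Pike}), which gives 0.96q_{Pike} = 11.52 ⇒ q_{Pike} = 12.
Then q_{Largo} = 12.9 − 0.2·12 = 10.5.
P_{Pike} = 152 − 5·12 − 2·10.5 = 71.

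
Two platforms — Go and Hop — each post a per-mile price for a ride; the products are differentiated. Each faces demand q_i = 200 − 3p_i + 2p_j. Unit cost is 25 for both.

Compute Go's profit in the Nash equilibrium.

5742.1875

Go's profit: π = (p_{Go} − 25)(200 − 3p_{Go} + 2p_{Hop}).
∂π/∂p_{Go} = 275 − 6p_{Go} + 2p_{Hop} = 0 ⇒ p_{Go} = 275/6 + (1/3)p_{Hop}.
The game is symmetric, so in equilibrium p_{Hop} = p_{Go}: the reaction function gives (2/3)p_{Go} = 275/6, hence p_{Go} = 68.75.
q_{Go} = 200 − 3·68.75 + 2·68.75 = 131.25.
Profit = (68.75 − 25)·131.25 = 5742.1875.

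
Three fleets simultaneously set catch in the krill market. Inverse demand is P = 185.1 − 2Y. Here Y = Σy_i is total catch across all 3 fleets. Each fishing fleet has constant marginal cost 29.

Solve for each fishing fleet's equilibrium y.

A representative fishing fleet's profit is π_i = y_i(185.1 − 2Y) − 29y_i, with Y = y_i + Σ_{j≠i} y_j.
First-order condition: 156.1 − 4y_i − 2Σ_{j≠i} y_j = 0.
Imposing symmetry (y_j = y for all j) turns Σ_{j≠i} y_j into 2y, so 156.1 = 8y and y = 19.5125.

19.5125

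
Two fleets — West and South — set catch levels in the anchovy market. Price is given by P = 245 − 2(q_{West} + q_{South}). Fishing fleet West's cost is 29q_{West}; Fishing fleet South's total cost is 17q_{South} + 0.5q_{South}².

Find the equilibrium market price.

Fishing fleet West's profit: π = q_{West}(245 − 2(q_{West} + q_{South})) − 29q_{West}.
∂π/∂q_{West} = 216 − 4q_{West} − 2q_{South} = 0, so q_{West} = 54 − 0.5q_{South}.
For South: ∂π/∂q_{South} = 228 − 5q_{South} − 2q_{West} = 0 ⇒ q_{South} = 45.6 − 0.4q_{West}.
Substituting the second reaction function into the first: q_{West} = 54 − 0.5(45.6 − 0.4q_{West}), which gives 0.8q_{West} = 31.2 ⇒ q_{West} = 39.
Then q_{South} = 45.6 − 0.4·39 = 30.
Equilibrium price: P = 245 − 2·69 = 107.

107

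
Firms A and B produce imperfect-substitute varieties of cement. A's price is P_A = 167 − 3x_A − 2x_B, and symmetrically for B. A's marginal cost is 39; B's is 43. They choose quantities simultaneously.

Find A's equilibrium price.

87.75

Firm A's profit: π = x_A(167 − 3x_A − 2x_B) − 39x_A.
∂π/∂x_A = 128 − 6x_A − 2x_B = 0 ⇒ x_A = 64/3 − (1/3)x_B.
Similarly x_B = 62/3 − (1/3)x_A.
Plugging x_B into A's best response: x_A = 64/3 − (1/3)(62/3 − (1/3)x_A) ⇒ (8/9)x_A = 130/9, so x_A = 16.25.
Then x_B = 62/3 − (1/3)·16.25 = 15.25.
P_A = 167 − 3·16.25 − 2·15.25 = 87.75.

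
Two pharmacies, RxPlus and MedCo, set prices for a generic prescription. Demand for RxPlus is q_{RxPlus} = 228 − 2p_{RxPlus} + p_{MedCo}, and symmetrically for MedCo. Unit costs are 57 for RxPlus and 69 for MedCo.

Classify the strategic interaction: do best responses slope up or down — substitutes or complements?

strategic complements

RxPlus's profit: π = (p_{RxPlus} − 57)(228 − 2p_{RxPlus} + p_{MedCo}).
∂π/∂p_{RxPlus} = 342 − 4p_{RxPlus} + p_{MedCo} = 0 ⇒ p_{RxPlus} = 85.5 + 0.25p_{MedCo}.
The best-response slope dp_{RxPlus}/dp_{MedCo} = 0.25 > 0: the reaction function is upward-sloping, so the choices are strategic complements.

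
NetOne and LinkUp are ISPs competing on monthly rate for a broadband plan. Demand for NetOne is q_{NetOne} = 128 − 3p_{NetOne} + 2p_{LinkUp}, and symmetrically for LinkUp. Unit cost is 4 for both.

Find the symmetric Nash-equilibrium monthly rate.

NetOne's profit: π = (p_{NetOne} − 4)(128 − 3p_{NetOne} + 2p_{LinkUp}).
∂π/∂p_{NetOne} = 140 − 6p_{NetOne} + 2p_{LinkUp} = 0 ⇒ p_{NetOne} = 70/3 + (1/3)p_{LinkUp}.
Setting p_{NetOne} = p_{LinkUp} in the reaction function: p_{NetOne} = 70/3 + (1/3)p_{NetOne}, so p_{NetOne} = (70/3) / (2/3) = 35.

35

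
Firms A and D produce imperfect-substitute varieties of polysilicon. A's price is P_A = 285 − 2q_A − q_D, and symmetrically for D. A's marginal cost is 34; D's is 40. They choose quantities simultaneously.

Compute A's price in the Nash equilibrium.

Firm A's profit: π = q_A(285 − 2q_A − q_D) − 34q_A.
∂π/∂q_A = 251 − 4q_A − q_D = 0 ⇒ q_A = 62.75 − 0.25q_D.
Similarly q_D = 61.25 − 0.25q_A.
Plugging q_D into A's best response: q_A = 62.75 − 0.25(61.25 − 0.25q_A) ⇒ 0.9375q_A = 47.4375, so q_A = 50.6.
Then q_D = 61.25 − 0.25·50.6 = 48.6.
P_A = 285 − 2·50.6 − 48.6 = 135.2.

135.2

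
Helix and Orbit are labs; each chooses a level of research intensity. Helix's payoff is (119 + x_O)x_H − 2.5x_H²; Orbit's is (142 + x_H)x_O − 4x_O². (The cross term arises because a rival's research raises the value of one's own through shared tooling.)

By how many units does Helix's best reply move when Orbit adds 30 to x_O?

6

Expanding Helix's payoff: 119x_H + x_Ox_H − 2.5x_H².
∂π/∂x_H = 119 + x_O − 5x_H = 0, so x_H = 23.8 + 0.2x_O.
The reaction-function slope is 0.2, so a 30-unit rise in x_O moves x_H by 0.2 × 30 = 6. Helix's best response rises — the actions are strategic complements.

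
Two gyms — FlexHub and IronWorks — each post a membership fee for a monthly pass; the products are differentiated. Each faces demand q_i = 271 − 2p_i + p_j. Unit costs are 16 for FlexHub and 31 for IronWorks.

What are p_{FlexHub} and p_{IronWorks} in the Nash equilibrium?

FlexHub's profit: π = (p_{FlexHub} − 16)(271 − 2p_{FlexHub} + p_{IronWorks}).
∂π/∂p_{FlexHub} = 303 − 4p_{FlexHub} + p_{IronWorks} = 0 ⇒ p_{FlexHub} = 75.75 + 0.25p_{IronWorks}.
Similarly p_{IronWorks} = 83.25 + 0.25p_{FlexHub}.
Solving the two reaction functions simultaneously: (1 − (0.25)(0.25))p_{FlexHub} = 75.75 + 0.25·83.25, so 0.9375p_{FlexHub} = 96.5625 and p_{FlexHub} = 103.
Then p_{IronWorks} = 83.25 + 0.25·103 = 109.

103, 109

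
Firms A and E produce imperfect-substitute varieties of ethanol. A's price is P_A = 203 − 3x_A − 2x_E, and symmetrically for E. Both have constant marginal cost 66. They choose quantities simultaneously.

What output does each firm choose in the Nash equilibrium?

Firm A's profit: π = x_A(203 − 3x_A − 2x_E) − 66x_A.
∂π/∂x_A = 137 − 6x_A − 2x_E = 0 ⇒ x_A = 137/6 − (1/3)x_E.
By symmetry x_E = x_A; substituting into the reaction function, (4/3)x_A = 137/6 and x_A = 17.125.

17.125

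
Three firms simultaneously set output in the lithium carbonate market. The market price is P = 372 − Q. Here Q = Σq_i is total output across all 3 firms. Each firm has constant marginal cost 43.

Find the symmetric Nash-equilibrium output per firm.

82.25

A representative firm's profit is π_i = q_i(372 − Q) − 43q_i, with Q = q_i + Σ_{j≠i} q_j.
First-order condition: 329 − 2q_i − Σ_{j≠i} q_j = 0.
With identical firms, set every q_j = q: then 329 − 2q − 2q = 0, i.e. q = 329/4 = 82.25.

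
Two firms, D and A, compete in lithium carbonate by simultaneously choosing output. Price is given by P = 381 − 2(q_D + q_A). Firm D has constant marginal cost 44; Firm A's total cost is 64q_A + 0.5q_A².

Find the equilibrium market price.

175.375

Firm D's profit: π = q_D(381 − 2(q_D + q_A)) − 44q_D.
∂π/∂q_D = 337 − 4q_D − 2q_A = 0, so q_D = 84.25 − 0.5q_A.
For A: ∂π/∂q_A = 317 − 5q_A − 2q_D = 0 ⇒ q_A = 63.4 − 0.4q_D.
Substituting the second reaction function into the first: q_D = 84.25 − 0.5(63.4 − 0.4q_D), which gives 0.8q_D = 52.55 ⇒ q_D = 65.6875.
Then q_A = 63.4 − 0.4·65.6875 = 37.125.
Equilibrium price: P = 381 − 2·102.8125 = 175.375.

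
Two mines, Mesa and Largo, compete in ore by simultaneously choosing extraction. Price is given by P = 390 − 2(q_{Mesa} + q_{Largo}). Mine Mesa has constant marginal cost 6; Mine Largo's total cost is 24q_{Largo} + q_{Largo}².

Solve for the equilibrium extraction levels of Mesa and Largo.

Mine Mesa's profit: π = q_{Mesa}(390 − 2(q_{Mesa} + q_{Largo})) − 6q_{Mesa}.
∂π/∂q_{Mesa} = 384 − 4q_{Mesa} − 2q_{Largo} = 0, so q_{Mesa} = 96 − 0.5q_{Largo}.
For Largo: ∂π/∂q_{Largo} = 366 − 6q_{Largo} − 2q_{Mesa} = 0 ⇒ q_{Largo} = 61 − (1/3)q_{Mesa}.
Solving the two reaction functions simultaneously: (1 − (−0.5)(−1/3))q_{Mesa} = 96 − 0.5·61, so (5/6)q_{Mesa} = 65.5 and q_{Mesa} = 78.6.
Then q_{Largo} = 61 − (1/3)·78.6 = 34.8.

78.6, 34.8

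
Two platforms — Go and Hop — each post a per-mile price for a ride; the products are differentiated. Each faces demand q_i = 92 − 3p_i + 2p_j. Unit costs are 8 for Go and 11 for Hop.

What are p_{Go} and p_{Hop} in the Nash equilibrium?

29.5625, 30.6875

Go's profit: π = (p_{Go} − 8)(92 − 3p_{Go} + 2p_{Hop}).
∂π/∂p_{Go} = 116 − 6p_{Go} + 2p_{Hop} = 0 ⇒ p_{Go} = 58/3 + (1/3)p_{Hop}.
Similarly p_{Hop} = 125/6 + (1/3)p_{Go}.
Plugging p_{Hop} into Go's best response: p_{Go} = 58/3 + (1/3)(125/6 + (1/3)p_{Go}) ⇒ (8/9)p_{Go} = 473/18, so p_{Go} = 29.5625.
Then p_{Hop} = 125/6 + (1/3)·29.5625 = 30.6875.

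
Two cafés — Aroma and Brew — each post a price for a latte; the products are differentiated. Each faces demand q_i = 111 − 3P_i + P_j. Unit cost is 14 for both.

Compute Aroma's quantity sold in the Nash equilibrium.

Aroma's profit: π = (P_{Aroma} − 14)(111 − 3P_{Aroma} + P_{Brew}).
∂π/∂P_{Aroma} = 153 − 6P_{Aroma} + P_{Brew} = 0 ⇒ P_{Aroma} = 25.5 + (1/6)P_{Brew}.
Setting P_{Aroma} = P_{Brew} in the reaction function: P_{Aroma} = 25.5 + (1/6)P_{Aroma}, so P_{Aroma} = 25.5 / (5/6) = 30.6.
q_{Aroma} = 111 − 3·30.6 + 30.6 = 49.8.

49.8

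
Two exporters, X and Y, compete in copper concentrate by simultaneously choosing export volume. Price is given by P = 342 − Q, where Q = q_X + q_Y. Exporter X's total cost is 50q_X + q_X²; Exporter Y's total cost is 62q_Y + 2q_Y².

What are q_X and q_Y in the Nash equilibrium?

Exporter X's profit: π = q_X(342 − (q_X + q_Y)) − 50q_X − q_X².
∂π/∂q_X = 292 − 4q_X − q_Y = 0, so q_X = 73 − 0.25q_Y.
For Y: ∂π/∂q_Y = 280 − 6q_Y − q_X = 0 ⇒ q_Y = 140/3 − (1/6)q_X.
Substituting the second reaction function into the first: q_X = 73 − 0.25(140/3 − (1/6)q_X), which gives (23/24)q_X = 184/3 ⇒ q_X = 64.
Then q_Y = 140/3 − (1/6)·64 = 36.

64, 36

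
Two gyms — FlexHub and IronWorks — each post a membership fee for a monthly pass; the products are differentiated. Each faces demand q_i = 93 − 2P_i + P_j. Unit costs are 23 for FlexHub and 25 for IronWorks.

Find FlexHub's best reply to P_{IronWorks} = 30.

FlexHub's profit: π = (P_{FlexHub} − 23)(93 − 2P_{FlexHub} + P_{IronWorks}).
∂π/∂P_{FlexHub} = 139 − 4P_{FlexHub} + P_{IronWorks} = 0 ⇒ P_{FlexHub} = 34.75 + 0.25P_{IronWorks}.
At P_{IronWorks} = 30: P_{FlexHub} = 34.75 + 0.25·30 = 42.25.

42.25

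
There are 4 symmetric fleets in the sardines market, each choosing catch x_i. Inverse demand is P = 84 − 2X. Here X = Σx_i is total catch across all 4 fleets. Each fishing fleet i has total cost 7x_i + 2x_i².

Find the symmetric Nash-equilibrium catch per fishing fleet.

5.5

A representative fishing fleet's profit is π_i = x_i(84 − 2X) − 7x_i − 2x_i², with X = x_i + Σ_{j≠i} x_j.
First-order condition: 77 − 8x_i − 2Σ_{j≠i} x_j = 0.
Imposing symmetry (x_j = x for all j) turns Σ_{j≠i} x_j into 3x, so 77 = 14x and x = 5.5.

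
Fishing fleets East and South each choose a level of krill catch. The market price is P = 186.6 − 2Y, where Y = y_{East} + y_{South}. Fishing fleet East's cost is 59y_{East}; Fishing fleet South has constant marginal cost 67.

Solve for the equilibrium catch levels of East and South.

22.6, 18.6

Fishing fleet East's profit: π = y_{East}(186.6 − 2(y_{East} + y_{South})) − 59y_{East}.
∂π/∂y_{East} = 127.6 − 4y_{East} − 2y_{South} = 0, so y_{East} = 31.9 − 0.5y_{South}.
By the same steps for South: y_{South} = 29.9 − 0.5y_{East}.
Solving the two reaction functions simultaneously: (1 − (−0.5)(−0.5))y_{East} = 31.9 − 0.5·29.9, so 0.75y_{East} = 16.95 and y_{East} = 22.6.
Then y_{South} = 29.9 − 0.5·22.6 = 18.6.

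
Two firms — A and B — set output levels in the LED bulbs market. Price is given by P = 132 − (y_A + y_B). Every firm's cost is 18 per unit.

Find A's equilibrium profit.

1444

Firm A's profit: π = y_A(132 − (y_A + y_B)) − 18y_A.
∂π/∂y_A = 114 − 2y_A − y_B = 0, so y_A = 57 − 0.5y_B.
The game is symmetric, so in equilibrium y_B = y_A: the reaction function gives 1.5y_A = 57, hence y_A = 38.
Price P = 132 − 76 = 56.
A's profit: (56 − 18)·38 = 1444.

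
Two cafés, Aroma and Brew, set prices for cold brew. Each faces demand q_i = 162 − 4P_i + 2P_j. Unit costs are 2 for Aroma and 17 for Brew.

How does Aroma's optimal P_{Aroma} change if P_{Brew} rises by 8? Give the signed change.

2

Aroma's profit: π = (P_{Aroma} − 2)(162 − 4P_{Aroma} + 2P_{Brew}).
∂π/∂P_{Aroma} = 170 − 8P_{Aroma} + 2P_{Brew} = 0 ⇒ P_{Aroma} = 21.25 + 0.25P_{Brew}.
The reaction-function slope is 0.25, so an 8-unit rise in P_{Brew} moves P_{Aroma} by 0.25 × 8 = 2. Aroma's best response rises — the actions are strategic complements.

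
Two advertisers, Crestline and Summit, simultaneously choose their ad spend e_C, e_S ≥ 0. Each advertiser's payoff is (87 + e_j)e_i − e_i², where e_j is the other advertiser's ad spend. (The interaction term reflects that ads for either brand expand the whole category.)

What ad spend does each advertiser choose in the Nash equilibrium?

Crestline's payoff is (87 + e_S)e_C − e_C².
∂π/∂e_C = 87 + e_S − 2e_C = 0, so e_C = 43.5 + 0.5e_S.
By symmetry e_S = e_C; substituting into the reaction function, 0.5e_C = 43.5 and e_C = 87.

87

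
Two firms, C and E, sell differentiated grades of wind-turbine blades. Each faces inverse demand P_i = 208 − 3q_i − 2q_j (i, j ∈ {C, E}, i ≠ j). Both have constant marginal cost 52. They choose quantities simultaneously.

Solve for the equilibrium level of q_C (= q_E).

19.5

Firm C's profit: π = q_C(208 − 3q_C − 2q_E) − 52q_C.
∂π/∂q_C = 156 − 6q_C − 2q_E = 0 ⇒ q_C = 26 − (1/3)q_E.
Setting q_C = q_E in the reaction function: q_C = 26 − (1/3)q_C, so q_C = 26 / (4/3) = 19.5.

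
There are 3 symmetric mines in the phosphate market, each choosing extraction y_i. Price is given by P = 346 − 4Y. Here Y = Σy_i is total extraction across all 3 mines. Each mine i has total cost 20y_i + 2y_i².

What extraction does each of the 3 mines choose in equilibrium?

16.3

A representative mine's profit is π_i = y_i(346 − 4Y) − 20y_i − 2y_i², with Y = y_i + Σ_{j≠i} y_j.
First-order condition: 326 − 12y_i − 4Σ_{j≠i} y_j = 0.
Imposing symmetry (y_j = y for all j) turns Σ_{j≠i} y_j into 2y, so 326 = 20y and y = 16.3.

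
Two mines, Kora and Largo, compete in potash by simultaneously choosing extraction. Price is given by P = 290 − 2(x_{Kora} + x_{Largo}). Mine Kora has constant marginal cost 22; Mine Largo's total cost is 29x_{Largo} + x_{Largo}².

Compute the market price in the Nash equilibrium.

130.6

Mine Kora's profit: π = x_{Kora}(290 − 2(x_{Kora} + x_{Largo})) − 22x_{Kora}.
∂π/∂x_{Kora} = 268 − 4x_{Kora} − 2x_{Largo} = 0, so x_{Kora} = 67 − 0.5x_{Largo}.
For Largo: ∂π/∂x_{Largo} = 261 − 6x_{Largo} − 2x_{Kora} = 0 ⇒ x_{Largo} = 43.5 − (1/3)x_{Kora}.
Plugging x_{Largo} into Kora's best response: x_{Kora} = 67 − 0.5(43.5 − (1/3)x_{Kora}) ⇒ (5/6)x_{Kora} = 45.25, so x_{Kora} = 54.3.
Then x_{Largo} = 43.5 − (1/3)·54.3 = 25.4.
Equilibrium price: P = 290 − 2·79.7 = 130.6.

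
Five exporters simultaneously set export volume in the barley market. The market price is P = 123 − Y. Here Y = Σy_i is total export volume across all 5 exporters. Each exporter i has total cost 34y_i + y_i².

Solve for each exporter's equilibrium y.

11.125

A representative exporter's profit is π_i = y_i(123 − Y) − 34y_i − y_i², with Y = y_i + Σ_{j≠i} y_j.
First-order condition: 89 − 4y_i − Σ_{j≠i} y_j = 0.
In a symmetric equilibrium every exporter chooses the same y, so Σ_{j≠i} y_j = 4y. The condition becomes 89 − 8y = 0, giving y = 89/8 = 11.125.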